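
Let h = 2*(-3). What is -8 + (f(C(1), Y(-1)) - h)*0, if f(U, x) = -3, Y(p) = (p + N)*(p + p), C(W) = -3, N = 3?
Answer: -8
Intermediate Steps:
Y(p) = 2*p*(3 + p) (Y(p) = (p + 3)*(p + p) = (3 + p)*(2*p) = 2*p*(3 + p))
h = -6
-8 + (f(C(1), Y(-1)) - h)*0 = -8 + (-3 - 1*(-6))*0 = -8 + (-3 + 6)*0 = -8 + 3*0 = -8 + 0 = -8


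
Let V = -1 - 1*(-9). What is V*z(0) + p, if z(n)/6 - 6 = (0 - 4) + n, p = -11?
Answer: 85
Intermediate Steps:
V = 8 (V = -1 + 9 = 8)
z(n) = 12 + 6*n (z(n) = 36 + 6*((0 - 4) + n) = 36 + 6*(-4 + n) = 36 + (-24 + 6*n) = 12 + 6*n)
V*z(0) + p = 8*(12 + 6*0) - 11 = 8*(12 + 0) - 11 = 8*12 - 11 = 96 - 11 = 85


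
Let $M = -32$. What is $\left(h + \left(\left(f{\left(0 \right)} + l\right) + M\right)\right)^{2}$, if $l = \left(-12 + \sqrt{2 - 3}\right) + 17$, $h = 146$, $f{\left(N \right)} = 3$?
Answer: $\left(122 + i\right)^{2} \approx 14883.0 + 244.0 i$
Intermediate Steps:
$l = 5 + i$ ($l = \left(-12 + \sqrt{-1}\right) + 17 = \left(-12 + i\right) + 17 = 5 + i \approx 5.0 + 1.0 i$)
$\left(h + \left(\left(f{\left(0 \right)} + l\right) + M\right)\right)^{2} = \left(146 - \left(24 - i\right)\right)^{2} = \left(122 + i\right)^{2}$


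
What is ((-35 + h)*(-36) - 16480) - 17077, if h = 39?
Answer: -33701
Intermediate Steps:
((-35 + h)*(-36) - 16480) - 17077 = ((-35 + 39)*(-36) - 16480) - 17077 = (4*(-36) - 16480) - 17077 = (-144 - 16480) - 17077 = -16624 - 17077 = -33701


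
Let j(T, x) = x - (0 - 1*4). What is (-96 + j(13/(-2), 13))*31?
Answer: -2449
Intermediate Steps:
j(T, x) = 4 + x (j(T, x) = x - (0 - 4) = x - 1*(-4) = x + 4 = 4 + x)
(-96 + j(13/(-2), 13))*31 = (-96 + (4 + 13))*31 = (-96 + 17)*31 = -79*31 = -2449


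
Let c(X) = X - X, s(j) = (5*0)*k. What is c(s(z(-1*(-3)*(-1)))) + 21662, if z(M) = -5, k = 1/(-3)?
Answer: 21662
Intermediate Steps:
k = -⅓ ≈ -0.33333
s(j) = 0 (s(j) = (5*0)*(-⅓) = 0*(-⅓) = 0)
c(X) = 0
c(s(z(-1*(-3)*(-1)))) + 21662 = 0 + 21662 = 21662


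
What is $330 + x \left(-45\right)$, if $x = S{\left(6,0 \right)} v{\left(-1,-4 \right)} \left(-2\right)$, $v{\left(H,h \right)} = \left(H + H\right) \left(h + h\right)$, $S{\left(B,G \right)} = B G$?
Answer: $330$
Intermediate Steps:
$v{\left(H,h \right)} = 4 H h$ ($v{\left(H,h \right)} = 2 H 2 h = 4 H h$)
$x = 0$ ($x = 6 \cdot 0 \cdot 4 \left(-1\right) \left(-4\right) \left(-2\right) = 0 \cdot 16 \left(-2\right) = 0 \left(-2\right) = 0$)
$330 + x \left(-45\right) = 330 + 0 \left(-45\right) = 330 + 0 = 330$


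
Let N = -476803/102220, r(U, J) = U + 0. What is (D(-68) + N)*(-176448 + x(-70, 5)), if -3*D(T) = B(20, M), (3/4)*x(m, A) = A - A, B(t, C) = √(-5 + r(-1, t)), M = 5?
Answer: 21032733936/25555 + 58816*I*√6 ≈ 8.2304e+5 + 1.4407e+5*I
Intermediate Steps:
r(U, J) = U
N = -476803/102220 (N = -476803*1/102220 = -476803/102220 ≈ -4.6645)
B(t, C) = I*√6 (B(t, C) = √(-5 - 1) = √(-6) = I*√6)
x(m, A) = 0 (x(m, A) = 4*(A - A)/3 = (4/3)*0 = 0)
D(T) = -I*√6/3
(D(-68) + N)*(-176448 + x(-70, 5)) = (-I*√6/3 - 476803/102220)*(-176448 + 0) = (-476803/102220 - I*√6/3)*(-176448) = 21032733936/25555 + 58816*I*√6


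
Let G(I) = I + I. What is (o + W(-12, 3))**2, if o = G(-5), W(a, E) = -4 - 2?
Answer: 256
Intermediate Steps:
W(a, E) = -6
G(I) = 2*I
o = -10 (o = 2*(-5) = -10)
(o + W(-12, 3))**2 = (-10 - 6)**2 = (-16)**2 = 256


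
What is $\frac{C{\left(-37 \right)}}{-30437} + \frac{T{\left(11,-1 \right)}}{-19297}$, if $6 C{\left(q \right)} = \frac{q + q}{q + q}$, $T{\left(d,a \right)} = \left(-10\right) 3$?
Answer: $\frac{5459363}{3524056734} \approx 0.0015492$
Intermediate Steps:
$T{\left(d,a \right)} = -30$
$C{\left(q \right)} = \frac{1}{6}$ ($C{\left(q \right)} = \frac{\left(q + q\right) \frac{1}{q + q}}{6} = \frac{2 q \frac{1}{2 q}}{6} = \frac{1}{6} \cdot 1 = \frac{1}{6}$)
$\frac{C{\left(-37 \right)}}{-30437} + \frac{T{\left(11,-1 \right)}}{-19297} = \frac{1}{6 \left(-30437\right)} - \frac{30}{-19297} = \frac{1}{6} \left(- \frac{1}{30437}\right) - - \frac{30}{19297} = - \frac{1}{182622} + \frac{30}{19297} = \frac{5459363}{3524056734}$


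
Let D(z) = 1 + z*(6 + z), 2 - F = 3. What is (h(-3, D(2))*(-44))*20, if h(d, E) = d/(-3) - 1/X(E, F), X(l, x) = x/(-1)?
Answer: 0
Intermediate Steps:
F = -1 (F = 2 - 1*3 = 2 - 3 = -1)
X(l, x) = -x (X(l, x) = x*(-1) = -x)
h(d, E) = -1 - d/3 (h(d, E) = d/(-3) - 1/((-1*(-1))) = d*(-⅓) - 1/1 = -d/3 - 1*1 = -d/3 - 1 = -1 - d/3)
(h(-3, D(2))*(-44))*20 = ((-1 - ⅓*(-3))*(-44))*20 = ((-1 + 1)*(-44))*20 = (0*(-44))*20 = 0*20 = 0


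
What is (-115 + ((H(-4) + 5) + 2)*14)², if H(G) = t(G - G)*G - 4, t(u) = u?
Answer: 5329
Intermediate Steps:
H(G) = -4 (H(G) = (G - G)*G - 4 = 0*G - 4 = 0 - 4 = -4)
(-115 + ((H(-4) + 5) + 2)*14)² = (-115 + ((-4 + 5) + 2)*14)² = (-115 + (1 + 2)*14)² = (-115 + 3*14)² = (-115 + 42)² = (-73)² = 5329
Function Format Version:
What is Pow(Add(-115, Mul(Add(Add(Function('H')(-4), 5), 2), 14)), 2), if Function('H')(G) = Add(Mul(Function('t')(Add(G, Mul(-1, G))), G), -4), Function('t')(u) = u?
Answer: 5329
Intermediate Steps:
Function('H')(G) = -4 (Function('H')(G) = Add(Mul(Add(G, Mul(-1, G)), G), -4) = Add(Mul(0, G), -4) = Add(0, -4) = -4)
Pow(Add(-115, Mul(Add(Add(Function('H')(-4), 5), 2), 14)), 2) = Pow(Add(-115, Mul(Add(Add(-4, 5), 2), 14)), 2) = Pow(Add(-115, Mul(Add(1, 2), 14)), 2) = Pow(Add(-115, Mul(3, 14)), 2) = Pow(Add(-115, 42), 2) = Pow(-73, 2) = 5329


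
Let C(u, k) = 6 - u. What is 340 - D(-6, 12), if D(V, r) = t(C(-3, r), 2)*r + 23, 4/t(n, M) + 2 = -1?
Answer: 333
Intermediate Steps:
t(n, M) = -4/3 (t(n, M) = 4/(-2 - 1) = 4/(-3) = 4*(-⅓) = -4/3)
D(V, r) = 23 - 4*r/3 (D(V, r) = -4*r/3 + 23 = 23 - 4*r/3)
340 - D(-6, 12) = 340 - (23 - 4/3*12) = 340 - (23 - 16) = 340 - 1*7 = 340 - 7 = 333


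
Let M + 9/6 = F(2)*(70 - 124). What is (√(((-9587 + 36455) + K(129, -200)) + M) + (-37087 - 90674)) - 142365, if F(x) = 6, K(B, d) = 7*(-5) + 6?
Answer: -270126 + √106054/2 ≈ -2.6996e+5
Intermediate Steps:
K(B, d) = -29 (K(B, d) = -35 + 6 = -29)
M = -651/2 (M = -3/2 + 6*(70 - 124) = -3/2 + 6*(-54) = -3/2 - 324 = -651/2 ≈ -325.50)
(√(((-9587 + 36455) + K(129, -200)) + M) + (-37087 - 90674)) - 142365 = (√(((-9587 + 36455) - 29) - 651/2) + (-37087 - 90674)) - 142365 = (√((26868 - 29) - 651/2) - 127761) - 142365 = (√(26839 - 651/2) - 127761) - 142365 = (√(53027/2) - 127761) - 142365 = (√106054/2 - 127761) - 142365 = (-127761 + √106054/2) - 142365 = -270126 + √106054/2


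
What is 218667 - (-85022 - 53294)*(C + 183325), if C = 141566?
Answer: 44937842223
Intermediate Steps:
218667 - (-85022 - 53294)*(C + 183325) = 218667 - (-85022 - 53294)*(141566 + 183325) = 218667 - (-138316)*324891 = 218667 - 1*(-44937623556) = 218667 + 44937623556 = 44937842223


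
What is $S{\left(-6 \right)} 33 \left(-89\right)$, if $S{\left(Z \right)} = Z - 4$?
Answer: $29370$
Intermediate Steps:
$S{\left(Z \right)} = -4 + Z$ ($S{\left(Z \right)} = Z - 4 = -4 + Z$)
$S{\left(-6 \right)} 33 \left(-89\right) = \left(-4 - 6\right) 33 \left(-89\right) = \left(-10\right) 33 \left(-89\right) = \left(-330\right) \left(-89\right) = 29370$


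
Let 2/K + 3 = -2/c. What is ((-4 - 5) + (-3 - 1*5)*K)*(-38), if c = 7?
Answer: 3610/23 ≈ 156.96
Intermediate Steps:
K = -14/23 (K = 2/(-3 - 2/7) = 2/(-23/7) = 2*(-7/23) = -14/23 ≈ -0.60870)
((-4 - 5) + (-3 - 1*5)*K)*(-38) = ((-4 - 5) + (-3 - 1*5)*(-14/23))*(-38) = (-9 + (-3 - 5)*(-14/23))*(-38) = (-9 - 8*(-14/23))*(-38) = (-9 + 112/23)*(-38) = -95/23*(-38) = 3610/23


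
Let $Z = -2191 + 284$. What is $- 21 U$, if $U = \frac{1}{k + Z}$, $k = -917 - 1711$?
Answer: $\frac{21}{4535} \approx 0.0046306$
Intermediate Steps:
$k = -2628$
$Z = -1907$
$U = - \frac{1}{4535}$ ($U = \frac{1}{-2628 - 1907} = \frac{1}{-4535} = - \frac{1}{4535} \approx -0.00022051$)
$- 21 U = \left(-21\right) \left(- \frac{1}{4535}\right) = \frac{21}{4535}$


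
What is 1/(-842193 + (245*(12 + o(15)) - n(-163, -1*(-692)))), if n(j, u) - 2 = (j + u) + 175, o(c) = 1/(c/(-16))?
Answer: -3/2520661 ≈ -1.1902e-6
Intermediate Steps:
o(c) = -16/c (o(c) = 1/(c*(-1/16)) = 1/(-c/16) = -16/c)
n(j, u) = 177 + j + u (n(j, u) = 2 + ((j + u) + 175) = 2 + (175 + j + u) = 177 + j + u)
1/(-842193 + (245*(12 + o(15)) - n(-163, -1*(-692)))) = 1/(-842193 + (245*(12 - 16/15) - (177 - 163 - 1*(-692)))) = 1/(-842193 + (245*(12 - 16*1/15) - (177 - 163 + 692))) = 1/(-842193 + (245*(12 - 16/15) - 1*706)) = 1/(-842193 + (245*(164/15) - 706)) = 1/(-842193 + (8036/3 - 706)) = 1/(-842193 + 5918/3) = 1/(-2520661/3) = -3/2520661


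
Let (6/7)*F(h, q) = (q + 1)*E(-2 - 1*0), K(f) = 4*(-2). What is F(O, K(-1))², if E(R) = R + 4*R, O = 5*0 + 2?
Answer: 60025/9 ≈ 6669.4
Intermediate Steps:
O = 2 (O = 0 + 2 = 2)
E(R) = 5*R
K(f) = -8
F(h, q) = -35/3 - 35*q/3 (F(h, q) = 7*((q + 1)*(5*(-2 - 1*0)))/6 = 7*((1 + q)*(5*(-2 + 0)))/6 = 7*((1 + q)*(5*(-2)))/6 = 7*((1 + q)*(-10))/6 = 7*(-10 - 10*q)/6 = -35/3 - 35*q/3)
F(O, K(-1))² = (-35/3 - 35/3*(-8))² = (-35/3 + 280/3)² = (245/3)² = 60025/9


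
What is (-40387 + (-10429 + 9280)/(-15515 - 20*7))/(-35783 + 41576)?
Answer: -632257336/90689415 ≈ -6.9717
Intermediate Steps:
(-40387 + (-10429 + 9280)/(-15515 - 20*7))/(-35783 + 41576) = (-40387 - 1149/(-15515 - 140))/5793 = (-40387 - 1149/(-15655))*(1/5793) = (-40387 - 1149*(-1/15655))*(1/5793) = (-40387 + 1149/15655)*(1/5793) = -632257336/15655*1/5793 = -632257336/90689415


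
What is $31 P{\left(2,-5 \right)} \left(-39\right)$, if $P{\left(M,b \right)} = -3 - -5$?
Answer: $-2418$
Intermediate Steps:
$P{\left(M,b \right)} = 2$ ($P{\left(M,b \right)} = -3 + 5 = 2$)
$31 P{\left(2,-5 \right)} \left(-39\right) = 31 \cdot 2 \left(-39\right) = 62 \left(-39\right) = -2418$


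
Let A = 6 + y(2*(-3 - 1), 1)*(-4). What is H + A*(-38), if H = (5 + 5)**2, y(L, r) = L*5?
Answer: -6208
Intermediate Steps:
y(L, r) = 5*L
H = 100 (H = 10**2 = 100)
A = 166 (A = 6 + (5*(2*(-3 - 1)))*(-4) = 6 + (5*(2*(-4)))*(-4) = 6 + (5*(-8))*(-4) = 6 - 40*(-4) = 6 + 160 = 166)
H + A*(-38) = 100 + 166*(-38) = 100 - 6308 = -6208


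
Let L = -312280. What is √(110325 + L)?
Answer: 13*I*√1195 ≈ 449.39*I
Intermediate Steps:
√(110325 + L) = √(110325 - 312280) = √(-201955) = 13*I*√1195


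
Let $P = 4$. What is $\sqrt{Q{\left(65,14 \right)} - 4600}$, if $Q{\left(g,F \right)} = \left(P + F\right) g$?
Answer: $7 i \sqrt{70} \approx 58.566 i$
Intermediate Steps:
$Q{\left(g,F \right)} = g \left(4 + F\right)$ ($Q{\left(g,F \right)} = \left(4 + F\right) g = g \left(4 + F\right)$)
$\sqrt{Q{\left(65,14 \right)} - 4600} = \sqrt{65 \left(4 + 14\right) - 4600} = \sqrt{65 \cdot 18 - 4600} = \sqrt{1170 - 4600} = \sqrt{-3430} = 7 i \sqrt{70}$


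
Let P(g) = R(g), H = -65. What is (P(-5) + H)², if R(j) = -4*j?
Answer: 2025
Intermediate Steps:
P(g) = -4*g
(P(-5) + H)² = (-4*(-5) - 65)² = (20 - 65)² = (-45)² = 2025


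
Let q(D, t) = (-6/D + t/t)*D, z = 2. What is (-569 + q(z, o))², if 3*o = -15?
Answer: 328329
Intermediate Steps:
o = -5 (o = (⅓)*(-15) = -5)
q(D, t) = D*(1 - 6/D) (q(D, t) = (-6/D + 1)*D = (1 - 6/D)*D = D*(1 - 6/D))
(-569 + q(z, o))² = (-569 + (-6 + 2))² = (-569 - 4)² = (-573)² = 328329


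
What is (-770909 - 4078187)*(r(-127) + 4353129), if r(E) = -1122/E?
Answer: -2680815474201480/127 ≈ -2.1109e+13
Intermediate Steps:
(-770909 - 4078187)*(r(-127) + 4353129) = (-770909 - 4078187)*(-1122/(-127) + 4353129) = -4849096*(-1122*(-1/127) + 4353129) = -4849096*(1122/127 + 4353129) = -4849096*552848505/127 = -2680815474201480/127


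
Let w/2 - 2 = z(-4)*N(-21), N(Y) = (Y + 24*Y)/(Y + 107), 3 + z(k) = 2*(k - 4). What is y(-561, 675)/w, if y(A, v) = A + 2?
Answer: -24037/10147 ≈ -2.3689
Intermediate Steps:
y(A, v) = 2 + A
z(k) = -11 + 2*k (z(k) = -3 + 2*(k - 4) = -3 + 2*(-4 + k) = -3 + (-8 + 2*k) = -11 + 2*k)
N(Y) = 25*Y/(107 + Y) (N(Y) = (25*Y)/(107 + Y) = 25*Y/(107 + Y))
w = 10147/43 (w = 4 + 2*((-11 + 2*(-4))*(25*(-21)/(107 - 21))) = 4 + 2*((-11 - 8)*(25*(-21)/86)) = 4 + 2*(-475*(-21)/86) = 4 + 2*(-19*(-525/86)) = 4 + 2*(9975/86) = 4 + 9975/43 = 10147/43 ≈ 235.98)
y(-561, 675)/w = (2 - 561)/(10147/43) = -559*43/10147 = -24037/10147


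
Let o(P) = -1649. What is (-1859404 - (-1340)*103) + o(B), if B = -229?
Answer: -1723033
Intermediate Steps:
(-1859404 - (-1340)*103) + o(B) = (-1859404 - (-1340)*103) - 1649 = (-1859404 - 1*(-138020)) - 1649 = (-1859404 + 138020) - 1649 = -1721384 - 1649 = -1723033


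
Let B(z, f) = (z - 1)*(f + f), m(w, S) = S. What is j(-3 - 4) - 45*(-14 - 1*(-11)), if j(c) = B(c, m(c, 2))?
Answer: 103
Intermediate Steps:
B(z, f) = 2*f*(-1 + z) (B(z, f) = (-1 + z)*(2*f) = 2*f*(-1 + z))
j(c) = -4 + 4*c (j(c) = 2*2*(-1 + c) = -4 + 4*c)
j(-3 - 4) - 45*(-14 - 1*(-11)) = (-4 + 4*(-3 - 4)) - 45*(-14 - 1*(-11)) = (-4 + 4*(-7)) - 45*(-14 + 11) = (-4 - 28) - 45*(-3) = -32 + 135 = 103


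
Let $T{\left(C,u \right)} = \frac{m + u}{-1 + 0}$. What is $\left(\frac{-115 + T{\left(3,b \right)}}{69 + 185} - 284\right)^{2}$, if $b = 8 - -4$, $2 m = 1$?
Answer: $\frac{20888053729}{258064} \approx 80941.0$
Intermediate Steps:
$m = \frac{1}{2}$ ($m = \frac{1}{2} \cdot 1 = \frac{1}{2} \approx 0.5$)
$b = 12$ ($b = 8 + 4 = 12$)
$T{\left(C,u \right)} = - \frac{1}{2} - u$ ($T{\left(C,u \right)} = \frac{\frac{1}{2} + u}{-1 + 0} = \frac{\frac{1}{2} + u}{-1} = \left(\frac{1}{2} + u\right) \left(-1\right) = - \frac{1}{2} - u$)
$\left(\frac{-115 + T{\left(3,b \right)}}{69 + 185} - 284\right)^{2} = \left(\frac{-115 - \frac{25}{2}}{69 + 185} - 284\right)^{2} = \left(\frac{-115 - \frac{25}{2}}{254} - 284\right)^{2} = \left(\left(-115 - \frac{25}{2}\right) \frac{1}{254} - 284\right)^{2} = \left(\left(- \frac{255}{2}\right) \frac{1}{254} - 284\right)^{2} = \left(- \frac{255}{508} - 284\right)^{2} = \left(- \frac{144527}{508}\right)^{2} = \frac{20888053729}{258064}$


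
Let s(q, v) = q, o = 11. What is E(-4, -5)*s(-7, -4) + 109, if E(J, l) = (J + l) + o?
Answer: 95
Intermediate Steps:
E(J, l) = 11 + J + l (E(J, l) = (J + l) + 11 = 11 + J + l)
E(-4, -5)*s(-7, -4) + 109 = (11 - 4 - 5)*(-7) + 109 = 2*(-7) + 109 = -14 + 109 = 95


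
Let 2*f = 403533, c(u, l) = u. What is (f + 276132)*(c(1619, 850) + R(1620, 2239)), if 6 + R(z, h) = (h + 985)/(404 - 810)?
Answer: 311424469119/406 ≈ 7.6705e+8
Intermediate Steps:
R(z, h) = -3421/406 - h/406 (R(z, h) = -6 + (h + 985)/(404 - 810) = -6 + (985 + h)/(-406) = -6 + (985 + h)*(-1/406) = -6 + (-985/406 - h/406) = -3421/406 - h/406)
f = 403533/2 (f = (½)*403533 = 403533/2 ≈ 2.0177e+5)
(f + 276132)*(c(1619, 850) + R(1620, 2239)) = (403533/2 + 276132)*(1619 + (-3421/406 - 1/406*2239)) = 955797*(1619 + (-3421/406 - 2239/406))/2 = 955797*(1619 - 2830/203)/2 = (955797/2)*(325827/203) = 311424469119/406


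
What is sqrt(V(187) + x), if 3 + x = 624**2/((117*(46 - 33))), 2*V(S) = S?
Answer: 3*sqrt(154)/2 ≈ 18.615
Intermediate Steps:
V(S) = S/2
x = 253 (x = -3 + 624**2/((117*(46 - 33))) = -3 + 389376/((117*13)) = -3 + 389376/1521 = -3 + 389376*(1/1521) = -3 + 256 = 253)
sqrt(V(187) + x) = sqrt((1/2)*187 + 253) = sqrt(187/2 + 253) = sqrt(693/2) = 3*sqrt(154)/2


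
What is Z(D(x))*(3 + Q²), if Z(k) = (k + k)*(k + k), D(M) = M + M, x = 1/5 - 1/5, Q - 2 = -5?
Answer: 0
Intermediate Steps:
Q = -3 (Q = 2 - 5 = -3)
x = 0 (x = 1*(⅕) - 1*⅕ = ⅕ - ⅕ = 0)
D(M) = 2*M
Z(k) = 4*k² (Z(k) = (2*k)*(2*k) = 4*k²)
Z(D(x))*(3 + Q²) = (4*(2*0)²)*(3 + (-3)²) = (4*0²)*(3 + 9) = (4*0)*12 = 0*12 = 0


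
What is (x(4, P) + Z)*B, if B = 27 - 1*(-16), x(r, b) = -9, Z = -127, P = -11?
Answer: -5848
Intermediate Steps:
B = 43 (B = 27 + 16 = 43)
(x(4, P) + Z)*B = (-9 - 127)*43 = -136*43 = -5848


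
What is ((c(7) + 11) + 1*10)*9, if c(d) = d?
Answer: 252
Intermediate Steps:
((c(7) + 11) + 1*10)*9 = ((7 + 11) + 1*10)*9 = (18 + 10)*9 = 28*9 = 252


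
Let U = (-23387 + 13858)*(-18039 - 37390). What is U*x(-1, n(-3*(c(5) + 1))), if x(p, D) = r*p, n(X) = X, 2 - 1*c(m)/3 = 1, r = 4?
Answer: -2112731764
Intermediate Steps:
c(m) = 3 (c(m) = 6 - 3*1 = 6 - 3 = 3)
U = 528182941 (U = -9529*(-55429) = 528182941)
x(p, D) = 4*p
U*x(-1, n(-3*(c(5) + 1))) = 528182941*(4*(-1)) = 528182941*(-4) = -2112731764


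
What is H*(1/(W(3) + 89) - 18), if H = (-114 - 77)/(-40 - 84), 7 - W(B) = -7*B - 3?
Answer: -412369/14880 ≈ -27.713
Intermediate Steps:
W(B) = 10 + 7*B (W(B) = 7 - (-7*B - 3) = 7 - (-3 - 7*B) = 7 + (3 + 7*B) = 10 + 7*B)
H = 191/124 (H = -191/(-124) = -191*(-1/124) = 191/124 ≈ 1.5403)
H*(1/(W(3) + 89) - 18) = 191*(1/((10 + 7*3) + 89) - 18)/124 = 191*(1/((10 + 21) + 89) - 18)/124 = 191*(1/(31 + 89) - 18)/124 = 191*(1/120 - 18)/124 = (191/124)*(-2159/120) = -412369/14880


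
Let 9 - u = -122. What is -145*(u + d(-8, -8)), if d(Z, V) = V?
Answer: -17835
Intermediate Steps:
u = 131 (u = 9 - 1*(-122) = 9 + 122 = 131)
-145*(u + d(-8, -8)) = -145*(131 - 8) = -145*123 = -17835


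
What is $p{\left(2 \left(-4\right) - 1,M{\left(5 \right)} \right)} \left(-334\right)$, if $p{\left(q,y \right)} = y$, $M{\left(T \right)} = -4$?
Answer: $1336$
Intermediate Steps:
$p{\left(2 \left(-4\right) - 1,M{\left(5 \right)} \right)} \left(-334\right) = \left(-4\right) \left(-334\right) = 1336$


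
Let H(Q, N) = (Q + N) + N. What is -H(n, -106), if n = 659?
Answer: -447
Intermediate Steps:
H(Q, N) = Q + 2*N (H(Q, N) = (N + Q) + N = Q + 2*N)
-H(n, -106) = -(659 + 2*(-106)) = -(659 - 212) = -1*447 = -447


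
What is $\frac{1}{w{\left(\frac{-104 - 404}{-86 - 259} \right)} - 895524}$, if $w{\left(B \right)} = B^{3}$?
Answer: $- \frac{41063625}{36773330617988} \approx -1.1167 \cdot 10^{-6}$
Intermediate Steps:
$\frac{1}{w{\left(\frac{-104 - 404}{-86 - 259} \right)} - 895524} = \frac{1}{\left(\frac{-104 - 404}{-86 - 259}\right)^{3} - 895524} = \frac{1}{\left(- \frac{508}{-345}\right)^{3} - 895524} = \frac{1}{\left(\left(-508\right) \left(- \frac{1}{345}\right)\right)^{3} - 895524} = \frac{1}{\left(\frac{508}{345}\right)^{3} - 895524} = \frac{1}{\frac{131096512}{41063625} - 895524} = \frac{1}{- \frac{36773330617988}{41063625}} = - \frac{41063625}{36773330617988}$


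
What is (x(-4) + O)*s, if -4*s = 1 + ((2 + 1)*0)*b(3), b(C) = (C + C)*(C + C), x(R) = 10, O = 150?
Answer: -40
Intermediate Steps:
b(C) = 4*C**2 (b(C) = (2*C)*(2*C) = 4*C**2)
s = -1/4 (s = -(1 + ((2 + 1)*0)*(4*3**2))/4 = -(1 + (3*0)*(4*9))/4 = -(1 + 0*36)/4 = -(1 + 0)/4 = -1/4*1 = -1/4 ≈ -0.25000)
(x(-4) + O)*s = (10 + 150)*(-1/4) = 160*(-1/4) = -40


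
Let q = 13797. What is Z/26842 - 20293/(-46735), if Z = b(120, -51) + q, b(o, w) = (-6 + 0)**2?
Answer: 91629997/96496990 ≈ 0.94956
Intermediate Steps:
b(o, w) = 36 (b(o, w) = (-6)**2 = 36)
Z = 13833 (Z = 36 + 13797 = 13833)
Z/26842 - 20293/(-46735) = 13833/26842 - 20293/(-46735) = 13833*(1/26842) - 20293*(-1/46735) = 13833/26842 + 1561/3595 = 91629997/96496990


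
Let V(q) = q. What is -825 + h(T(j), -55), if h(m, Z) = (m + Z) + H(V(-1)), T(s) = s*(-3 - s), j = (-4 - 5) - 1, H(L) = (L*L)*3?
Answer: -947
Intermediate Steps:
H(L) = 3*L² (H(L) = L²*3 = 3*L²)
j = -10 (j = -9 - 1 = -10)
h(m, Z) = 3 + Z + m (h(m, Z) = (m + Z) + 3*(-1)² = (Z + m) + 3*1 = (Z + m) + 3 = 3 + Z + m)
-825 + h(T(j), -55) = -825 + (3 - 55 - 1*(-10)*(3 - 10)) = -825 + (3 - 55 - 1*(-10)*(-7)) = -825 + (3 - 55 - 70) = -825 - 122 = -947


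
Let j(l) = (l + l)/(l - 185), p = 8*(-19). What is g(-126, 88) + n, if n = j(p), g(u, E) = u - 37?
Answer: -54627/337 ≈ -162.10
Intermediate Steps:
p = -152
g(u, E) = -37 + u
j(l) = 2*l/(-185 + l) (j(l) = (2*l)/(-185 + l) = 2*l/(-185 + l))
n = 304/337 (n = 2*(-152)/(-185 - 152) = 2*(-152)/(-337) = 2*(-152)*(-1/337) = 304/337 ≈ 0.90208)
g(-126, 88) + n = (-37 - 126) + 304/337 = -163 + 304/337 = -54627/337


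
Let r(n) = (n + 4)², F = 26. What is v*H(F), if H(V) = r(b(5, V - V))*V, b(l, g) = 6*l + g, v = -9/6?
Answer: -45084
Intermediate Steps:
v = -3/2 (v = -9*⅙ = -3/2 ≈ -1.5000)
b(l, g) = g + 6*l
r(n) = (4 + n)²
H(V) = 1156*V (H(V) = (4 + ((V - V) + 6*5))²*V = (4 + (0 + 30))²*V = (4 + 30)²*V = 34²*V = 1156*V)
v*H(F) = -1734*26 = -3/2*30056 = -45084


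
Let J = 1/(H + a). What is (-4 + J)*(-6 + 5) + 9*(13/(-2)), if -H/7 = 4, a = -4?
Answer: -1743/32 ≈ -54.469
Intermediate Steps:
H = -28 (H = -7*4 = -28)
J = -1/32 (J = 1/(-28 - 4) = 1/(-32) = -1/32 ≈ -0.031250)
(-4 + J)*(-6 + 5) + 9*(13/(-2)) = (-4 - 1/32)*(-6 + 5) + 9*(13/(-2)) = -129/32*(-1) + 9*(13*(-½)) = 129/32 + 9*(-13/2) = 129/32 - 117/2 = -1743/32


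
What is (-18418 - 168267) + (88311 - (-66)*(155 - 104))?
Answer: -95008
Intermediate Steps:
(-18418 - 168267) + (88311 - (-66)*(155 - 104)) = -186685 + (88311 - (-66)*51) = -186685 + (88311 - 1*(-3366)) = -186685 + (88311 + 3366) = -186685 + 91677 = -95008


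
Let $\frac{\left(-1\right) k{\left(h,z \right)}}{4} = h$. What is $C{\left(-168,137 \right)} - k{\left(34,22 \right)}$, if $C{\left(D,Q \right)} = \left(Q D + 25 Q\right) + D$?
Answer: $-19623$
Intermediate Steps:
$C{\left(D,Q \right)} = D + 25 Q + D Q$ ($C{\left(D,Q \right)} = \left(D Q + 25 Q\right) + D = \left(25 Q + D Q\right) + D = D + 25 Q + D Q$)
$k{\left(h,z \right)} = - 4 h$
$C{\left(-168,137 \right)} - k{\left(34,22 \right)} = \left(-168 + 25 \cdot 137 - 23016\right) - \left(-4\right) 34 = \left(-168 + 3425 - 23016\right) - -136 = -19759 + 136 = -19623$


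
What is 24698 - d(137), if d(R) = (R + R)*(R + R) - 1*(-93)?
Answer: -50471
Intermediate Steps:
d(R) = 93 + 4*R² (d(R) = (2*R)*(2*R) + 93 = 4*R² + 93 = 93 + 4*R²)
24698 - d(137) = 24698 - (93 + 4*137²) = 24698 - (93 + 4*18769) = 24698 - (93 + 75076) = 24698 - 1*75169 = 24698 - 75169 = -50471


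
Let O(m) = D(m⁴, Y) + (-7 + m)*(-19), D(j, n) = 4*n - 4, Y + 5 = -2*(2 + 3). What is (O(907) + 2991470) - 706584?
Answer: 2267722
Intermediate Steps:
Y = -15 (Y = -5 - 2*(2 + 3) = -5 - 2*5 = -5 - 10 = -15)
D(j, n) = -4 + 4*n
O(m) = 69 - 19*m (O(m) = (-4 + 4*(-15)) + (-7 + m)*(-19) = (-4 - 60) + (133 - 19*m) = -64 + (133 - 19*m) = 69 - 19*m)
(O(907) + 2991470) - 706584 = ((69 - 19*907) + 2991470) - 706584 = ((69 - 17233) + 2991470) - 706584 = (-17164 + 2991470) - 706584 = 2974306 - 706584 = 2267722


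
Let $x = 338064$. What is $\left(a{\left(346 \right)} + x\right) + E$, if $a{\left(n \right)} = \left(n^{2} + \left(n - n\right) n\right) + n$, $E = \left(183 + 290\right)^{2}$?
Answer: $681855$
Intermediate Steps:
$E = 223729$ ($E = 473^{2} = 223729$)
$a{\left(n \right)} = n + n^{2}$ ($a{\left(n \right)} = \left(n^{2} + 0 n\right) + n = \left(n^{2} + 0\right) + n = n^{2} + n = n + n^{2}$)
$\left(a{\left(346 \right)} + x\right) + E = \left(346 \left(1 + 346\right) + 338064\right) + 223729 = \left(346 \cdot 347 + 338064\right) + 223729 = \left(120062 + 338064\right) + 223729 = 458126 + 223729 = 681855$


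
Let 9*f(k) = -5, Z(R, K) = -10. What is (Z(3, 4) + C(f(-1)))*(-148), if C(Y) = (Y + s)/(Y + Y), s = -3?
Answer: 5032/5 ≈ 1006.4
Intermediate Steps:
f(k) = -5/9 (f(k) = (1/9)*(-5) = -5/9)
C(Y) = (-3 + Y)/(2*Y) (C(Y) = (Y - 3)/(Y + Y) = (-3 + Y)/((2*Y)) = (-3 + Y)*(1/(2*Y)) = (-3 + Y)/(2*Y))
(Z(3, 4) + C(f(-1)))*(-148) = (-10 + (-3 - 5/9)/(2*(-5/9)))*(-148) = (-10 + (1/2)*(-9/5)*(-32/9))*(-148) = (-10 + 16/5)*(-148) = -34/5*(-148) = 5032/5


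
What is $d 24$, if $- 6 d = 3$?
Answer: $-12$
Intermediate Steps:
$d = - \frac{1}{2}$ ($d = \left(- \frac{1}{6}\right) 3 = - \frac{1}{2} \approx -0.5$)
$d 24 = \left(- \frac{1}{2}\right) 24 = -12$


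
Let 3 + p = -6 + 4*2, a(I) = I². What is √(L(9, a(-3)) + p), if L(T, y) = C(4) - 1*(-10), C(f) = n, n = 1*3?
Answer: 2*√3 ≈ 3.4641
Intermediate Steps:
n = 3
C(f) = 3
p = -1 (p = -3 + (-6 + 4*2) = -3 + (-6 + 8) = -3 + 2 = -1)
L(T, y) = 13 (L(T, y) = 3 - 1*(-10) = 3 + 10 = 13)
√(L(9, a(-3)) + p) = √(13 - 1) = √12 = 2*√3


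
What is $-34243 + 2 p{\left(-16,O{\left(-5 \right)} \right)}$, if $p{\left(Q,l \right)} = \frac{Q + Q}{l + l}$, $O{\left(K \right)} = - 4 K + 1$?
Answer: $- \frac{719135}{21} \approx -34245.0$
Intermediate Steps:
$O{\left(K \right)} = 1 - 4 K$
$p{\left(Q,l \right)} = \frac{Q}{l}$ ($p{\left(Q,l \right)} = \frac{2 Q}{2 l} = 2 Q \frac{1}{2 l} = \frac{Q}{l}$)
$-34243 + 2 p{\left(-16,O{\left(-5 \right)} \right)} = -34243 + 2 \left(- \frac{16}{1 - -20}\right) = -34243 + 2 \left(- \frac{16}{1 + 20}\right) = -34243 + 2 \left(- \frac{16}{21}\right) = -34243 - \frac{32}{21} = - \frac{719135}{21}$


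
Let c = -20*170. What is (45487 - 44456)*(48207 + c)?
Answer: 46196017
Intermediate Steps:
c = -3400
(45487 - 44456)*(48207 + c) = (45487 - 44456)*(48207 - 3400) = 1031*44807 = 46196017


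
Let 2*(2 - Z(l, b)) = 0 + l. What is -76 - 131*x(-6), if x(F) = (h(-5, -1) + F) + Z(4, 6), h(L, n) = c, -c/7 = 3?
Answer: 3461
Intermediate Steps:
c = -21 (c = -7*3 = -21)
h(L, n) = -21
Z(l, b) = 2 - l/2 (Z(l, b) = 2 - (0 + l)/2 = 2 - l/2)
x(F) = -21 + F (x(F) = (-21 + F) + (2 - ½*4) = (-21 + F) + (2 - 2) = (-21 + F) + 0 = -21 + F)
-76 - 131*x(-6) = -76 - 131*(-21 - 6) = -76 - 131*(-27) = -76 + 3537 = 3461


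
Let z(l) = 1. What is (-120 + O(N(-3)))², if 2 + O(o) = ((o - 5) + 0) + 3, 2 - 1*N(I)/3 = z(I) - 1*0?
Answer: 14641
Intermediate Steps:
N(I) = 3 (N(I) = 6 - 3*(1 - 1*0) = 6 - 3*(1 + 0) = 6 - 3*1 = 6 - 3 = 3)
O(o) = -4 + o (O(o) = -2 + (((o - 5) + 0) + 3) = -2 + (((-5 + o) + 0) + 3) = -2 + ((-5 + o) + 3) = -2 + (-2 + o) = -4 + o)
(-120 + O(N(-3)))² = (-120 + (-4 + 3))² = (-120 - 1)² = (-121)² = 14641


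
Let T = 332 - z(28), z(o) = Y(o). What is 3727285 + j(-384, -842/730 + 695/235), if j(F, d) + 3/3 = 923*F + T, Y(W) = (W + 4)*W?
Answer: 3372288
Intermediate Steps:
Y(W) = W*(4 + W) (Y(W) = (4 + W)*W = W*(4 + W))
z(o) = o*(4 + o)
T = -564 (T = 332 - 28*(4 + 28) = 332 - 28*32 = 332 - 1*896 = 332 - 896 = -564)
j(F, d) = -565 + 923*F (j(F, d) = -1 + (923*F - 564) = -1 + (-564 + 923*F) = -565 + 923*F)
3727285 + j(-384, -842/730 + 695/235) = 3727285 + (-565 + 923*(-384)) = 3727285 + (-565 - 354432) = 3727285 - 354997 = 3372288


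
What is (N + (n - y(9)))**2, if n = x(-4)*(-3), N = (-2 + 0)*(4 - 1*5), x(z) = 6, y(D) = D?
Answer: 625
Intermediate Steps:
N = 2 (N = -2*(4 - 5) = -2*(-1) = 2)
n = -18 (n = 6*(-3) = -18)
(N + (n - y(9)))**2 = (2 + (-18 - 1*9))**2 = (2 + (-18 - 9))**2 = (2 - 27)**2 = (-25)**2 = 625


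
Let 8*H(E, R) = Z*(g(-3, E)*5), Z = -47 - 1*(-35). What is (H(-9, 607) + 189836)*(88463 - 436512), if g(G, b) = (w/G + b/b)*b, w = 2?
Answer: -132160122133/2 ≈ -6.6080e+10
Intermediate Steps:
Z = -12 (Z = -47 + 35 = -12)
g(G, b) = b*(1 + 2/G) (g(G, b) = (2/G + b/b)*b = (2/G + 1)*b = (1 + 2/G)*b = b*(1 + 2/G))
H(E, R) = -5*E/2 (H(E, R) = (-12*E*(2 - 3)/(-3)*5)/8 = (-12*E*(-1/3)*(-1)*5)/8 = (-12*E/3*5)/8 = (-20*E)/8 = -5*E/2)
(H(-9, 607) + 189836)*(88463 - 436512) = (-5/2*(-9) + 189836)*(88463 - 436512) = (45/2 + 189836)*(-348049) = (379717/2)*(-348049) = -132160122133/2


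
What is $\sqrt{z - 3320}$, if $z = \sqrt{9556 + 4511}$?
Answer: $\sqrt{-3320 + 3 \sqrt{1563}} \approx 56.581 i$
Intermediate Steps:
$z = 3 \sqrt{1563}$ ($z = \sqrt{14067} = 3 \sqrt{1563} \approx 118.6$)
$\sqrt{z - 3320} = \sqrt{3 \sqrt{1563} - 3320} = \sqrt{-3320 + 3 \sqrt{1563}}$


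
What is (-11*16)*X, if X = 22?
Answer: -3872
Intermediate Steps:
(-11*16)*X = -11*16*22 = -176*22 = -3872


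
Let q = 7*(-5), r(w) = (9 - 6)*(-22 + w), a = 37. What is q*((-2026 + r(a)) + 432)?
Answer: 54215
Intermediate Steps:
r(w) = -66 + 3*w (r(w) = 3*(-22 + w) = -66 + 3*w)
q = -35
q*((-2026 + r(a)) + 432) = -35*((-2026 + (-66 + 3*37)) + 432) = -35*((-2026 + (-66 + 111)) + 432) = -35*((-2026 + 45) + 432) = -35*(-1981 + 432) = -35*(-1549) = 54215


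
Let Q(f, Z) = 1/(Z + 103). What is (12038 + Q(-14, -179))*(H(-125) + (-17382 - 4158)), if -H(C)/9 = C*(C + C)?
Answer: -138509317365/38 ≈ -3.6450e+9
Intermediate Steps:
H(C) = -18*C**2 (H(C) = -9*C*(C + C) = -9*C*2*C = -18*C**2)
Q(f, Z) = 1/(103 + Z)
(12038 + Q(-14, -179))*(H(-125) + (-17382 - 4158)) = (12038 + 1/(103 - 179))*(-18*(-125)**2 + (-17382 - 4158)) = (12038 + 1/(-76))*(-18*15625 - 21540) = (12038 - 1/76)*(-281250 - 21540) = (914887/76)*(-302790) = -138509317365/38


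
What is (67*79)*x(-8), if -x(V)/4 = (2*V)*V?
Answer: -2710016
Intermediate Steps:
x(V) = -8*V² (x(V) = -4*2*V*V = -8*V²)
(67*79)*x(-8) = (67*79)*(-8*(-8)²) = 5293*(-8*64) = 5293*(-512) = -2710016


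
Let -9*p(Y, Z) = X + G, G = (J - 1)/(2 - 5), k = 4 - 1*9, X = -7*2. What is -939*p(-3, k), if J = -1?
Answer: -12520/9 ≈ -1391.1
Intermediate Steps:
X = -14
k = -5 (k = 4 - 9 = -5)
G = ⅔ (G = (-1 - 1)/(2 - 5) = -2/(-3) = -2*(-⅓) = ⅔ ≈ 0.66667)
p(Y, Z) = 40/27 (p(Y, Z) = -(-14 + ⅔)/9 = -⅑*(-40/3) = 40/27)
-939*p(-3, k) = -939*40/27 = -12520/9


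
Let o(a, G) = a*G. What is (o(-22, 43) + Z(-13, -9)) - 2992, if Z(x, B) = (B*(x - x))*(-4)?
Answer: -3938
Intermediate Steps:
Z(x, B) = 0 (Z(x, B) = (B*0)*(-4) = 0*(-4) = 0)
o(a, G) = G*a
(o(-22, 43) + Z(-13, -9)) - 2992 = (43*(-22) + 0) - 2992 = (-946 + 0) - 2992 = -946 - 2992 = -3938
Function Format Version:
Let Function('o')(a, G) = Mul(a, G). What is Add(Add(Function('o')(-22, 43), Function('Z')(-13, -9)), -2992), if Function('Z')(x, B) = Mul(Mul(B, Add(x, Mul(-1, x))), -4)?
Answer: -3938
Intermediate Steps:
Function('Z')(x, B) = 0 (Function('Z')(x, B) = Mul(Mul(B, 0), -4) = Mul(0, -4) = 0)
Function('o')(a, G) = Mul(G, a)
Add(Add(Function('o')(-22, 43), Function('Z')(-13, -9)), -2992) = Add(Add(Mul(43, -22), 0), -2992) = Add(Add(-946, 0), -2992) = Add(-946, -2992) = -3938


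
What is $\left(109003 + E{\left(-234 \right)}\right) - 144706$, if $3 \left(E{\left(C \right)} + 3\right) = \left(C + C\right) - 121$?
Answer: $- \frac{107707}{3} \approx -35902.0$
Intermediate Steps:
$E{\left(C \right)} = - \frac{130}{3} + \frac{2 C}{3}$ ($E{\left(C \right)} = -3 + \frac{\left(C + C\right) - 121}{3} = -3 + \frac{2 C - 121}{3} = -3 + \frac{-121 + 2 C}{3} = -3 + \left(- \frac{121}{3} + \frac{2 C}{3}\right) = - \frac{130}{3} + \frac{2 C}{3}$)
$\left(109003 + E{\left(-234 \right)}\right) - 144706 = \left(109003 + \left(- \frac{130}{3} + \frac{2}{3} \left(-234\right)\right)\right) - 144706 = \left(109003 - \frac{598}{3}\right) - 144706 = \frac{326411}{3} - 144706 = - \frac{107707}{3}$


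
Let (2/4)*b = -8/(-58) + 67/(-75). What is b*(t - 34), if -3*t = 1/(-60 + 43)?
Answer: 5694638/110925 ≈ 51.338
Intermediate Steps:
t = 1/51 (t = -1/(3*(-60 + 43)) = -1/3/(-17) = -1/3*(-1/17) = 1/51 ≈ 0.019608)
b = -3286/2175 (b = 2*(-8/(-58) + 67/(-75)) = 2*(-8*(-1/58) + 67*(-1/75)) = 2*(4/29 - 67/75) = 2*(-1643/2175) = -3286/2175 ≈ -1.5108)
b*(t - 34) = -3286*(1/51 - 34)/2175 = -3286/2175*(-1733/51) = 5694638/110925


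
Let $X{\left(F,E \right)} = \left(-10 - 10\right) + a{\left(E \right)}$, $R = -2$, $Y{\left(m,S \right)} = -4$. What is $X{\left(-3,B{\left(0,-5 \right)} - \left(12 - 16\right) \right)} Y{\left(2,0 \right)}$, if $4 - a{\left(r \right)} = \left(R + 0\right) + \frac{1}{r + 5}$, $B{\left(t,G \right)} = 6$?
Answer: $\frac{844}{15} \approx 56.267$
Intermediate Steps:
$a{\left(r \right)} = 6 - \frac{1}{5 + r}$ ($a{\left(r \right)} = 4 - \left(\left(-2 + 0\right) + \frac{1}{r + 5}\right) = 4 - \left(-2 + \frac{1}{5 + r}\right) = 4 + \left(2 - \frac{1}{5 + r}\right) = 6 - \frac{1}{5 + r}$)
$X{\left(F,E \right)} = -20 + \frac{29 + 6 E}{5 + E}$ ($X{\left(F,E \right)} = \left(-10 - 10\right) + \frac{29 + 6 E}{5 + E} = -20 + \frac{29 + 6 E}{5 + E}$)
$X{\left(-3,B{\left(0,-5 \right)} - \left(12 - 16\right) \right)} Y{\left(2,0 \right)} = \frac{-71 - 14 \left(6 - \left(12 - 16\right)\right)}{5 + \left(6 - \left(12 - 16\right)\right)} \left(-4\right) = \frac{-71 - 14 \left(6 - -4\right)}{5 + \left(6 - -4\right)} \left(-4\right) = \frac{-71 - 14 \left(6 + 4\right)}{5 + \left(6 + 4\right)} \left(-4\right) = \frac{-71 - 140}{5 + 10} \left(-4\right) = \frac{-71 - 140}{15} \left(-4\right) = \frac{1}{15} \left(-211\right) \left(-4\right) = \left(- \frac{211}{15}\right) \left(-4\right) = \frac{844}{15}$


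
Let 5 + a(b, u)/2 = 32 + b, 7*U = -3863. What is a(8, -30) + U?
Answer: -3373/7 ≈ -481.86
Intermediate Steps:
U = -3863/7 (U = (⅐)*(-3863) = -3863/7 ≈ -551.86)
a(b, u) = 54 + 2*b (a(b, u) = -10 + 2*(32 + b) = -10 + (64 + 2*b) = 54 + 2*b)
a(8, -30) + U = (54 + 2*8) - 3863/7 = (54 + 16) - 3863/7 = 70 - 3863/7 = -3373/7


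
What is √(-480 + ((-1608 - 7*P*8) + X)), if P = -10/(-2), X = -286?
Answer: I*√2654 ≈ 51.517*I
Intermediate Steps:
P = 5 (P = -10*(-½) = 5)
√(-480 + ((-1608 - 7*P*8) + X)) = √(-480 + ((-1608 - 7*5*8) - 286)) = √(-480 + ((-1608 - 35*8) - 286)) = √(-480 + ((-1608 - 280) - 286)) = √(-480 + (-1888 - 286)) = √(-480 - 2174) = √(-2654) = I*√2654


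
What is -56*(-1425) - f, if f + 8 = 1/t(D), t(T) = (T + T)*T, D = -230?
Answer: 8443686399/105800 ≈ 79808.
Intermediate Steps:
t(T) = 2*T² (t(T) = (2*T)*T = 2*T²)
f = -846399/105800 (f = -8 + 1/(2*(-230)²) = -8 + 1/(2*52900) = -8 + 1/105800 = -846399/105800 ≈ -8.0000)
-56*(-1425) - f = -56*(-1425) - 1*(-846399/105800) = 79800 + 846399/105800 = 8443686399/105800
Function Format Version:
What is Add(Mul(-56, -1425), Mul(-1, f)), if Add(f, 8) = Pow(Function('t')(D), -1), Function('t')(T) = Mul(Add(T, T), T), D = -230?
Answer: Rational(8443686399, 105800) ≈ 79808.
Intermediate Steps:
Function('t')(T) = Mul(2, Pow(T, 2)) (Function('t')(T) = Mul(Mul(2, T), T) = Mul(2, Pow(T, 2)))
f = Rational(-846399, 105800) (f = Add(-8, Pow(Mul(2, Pow(-230, 2)), -1)) = Add(-8, Pow(Mul(2, 52900), -1)) = Add(-8, Pow(105800, -1)) = Add(-8, Rational(1, 105800)) = Rational(-846399, 105800) ≈ -8.0000)
Add(Mul(-56, -1425), Mul(-1, f)) = Add(Mul(-56, -1425), Mul(-1, Rational(-846399, 105800))) = Add(79800, Rational(846399, 105800)) = Rational(8443686399, 105800)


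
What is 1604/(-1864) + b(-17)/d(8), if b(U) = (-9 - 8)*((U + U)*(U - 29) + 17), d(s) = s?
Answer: -6263945/1864 ≈ -3360.5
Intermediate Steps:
b(U) = -289 - 34*U*(-29 + U) (b(U) = -17*((2*U)*(-29 + U) + 17) = -17*(2*U*(-29 + U) + 17) = -17*(17 + 2*U*(-29 + U)) = -289 - 34*U*(-29 + U))
1604/(-1864) + b(-17)/d(8) = 1604/(-1864) + (-289 - 34*(-17)² + 986*(-17))/8 = 1604*(-1/1864) + (-289 - 34*289 - 16762)*(⅛) = -401/466 + (-289 - 9826 - 16762)*(⅛) = -401/466 - 26877*⅛ = -401/466 - 26877/8 = -6263945/1864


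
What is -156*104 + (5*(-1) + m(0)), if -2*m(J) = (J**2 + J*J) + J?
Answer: -16229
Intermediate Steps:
m(J) = -J**2 - J/2 (m(J) = -((J**2 + J*J) + J)/2 = -((J**2 + J**2) + J)/2 = -(2*J**2 + J)/2 = -(J + 2*J**2)/2 = -J**2 - J/2)
-156*104 + (5*(-1) + m(0)) = -156*104 + (5*(-1) - 1*0*(1/2 + 0)) = -16224 + (-5 - 1*0*1/2) = -16224 + (-5 + 0) = -16224 - 5 = -16229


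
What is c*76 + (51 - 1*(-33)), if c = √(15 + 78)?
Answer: 84 + 76*√93 ≈ 816.92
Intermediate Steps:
c = √93 ≈ 9.6436
c*76 + (51 - 1*(-33)) = √93*76 + (51 - 1*(-33)) = 76*√93 + (51 + 33) = 76*√93 + 84 = 84 + 76*√93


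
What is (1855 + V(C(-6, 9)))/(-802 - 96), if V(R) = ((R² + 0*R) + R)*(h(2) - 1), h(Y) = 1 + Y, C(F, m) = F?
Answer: -1915/898 ≈ -2.1325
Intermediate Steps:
V(R) = 2*R + 2*R² (V(R) = ((R² + 0*R) + R)*((1 + 2) - 1) = ((R² + 0) + R)*(3 - 1) = (R² + R)*2 = (R + R²)*2 = 2*R + 2*R²)
(1855 + V(C(-6, 9)))/(-802 - 96) = (1855 + 2*(-6)*(1 - 6))/(-802 - 96) = (1855 + 2*(-6)*(-5))/(-898) = (1855 + 60)*(-1/898) = 1915*(-1/898) = -1915/898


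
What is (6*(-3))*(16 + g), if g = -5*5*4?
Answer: 1512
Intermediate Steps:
g = -100 (g = -25*4 = -100)
(6*(-3))*(16 + g) = (6*(-3))*(16 - 100) = -18*(-84) = 1512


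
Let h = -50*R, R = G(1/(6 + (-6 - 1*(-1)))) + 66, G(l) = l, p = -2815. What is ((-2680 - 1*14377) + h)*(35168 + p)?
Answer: -660227671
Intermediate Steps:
R = 67 (R = 1/(6 + (-6 - 1*(-1))) + 66 = 1/(6 + (-6 + 1)) + 66 = 1/(6 - 5) + 66 = 1/1 + 66 = 1 + 66 = 67)
h = -3350 (h = -50*67 = -3350)
((-2680 - 1*14377) + h)*(35168 + p) = ((-2680 - 1*14377) - 3350)*(35168 - 2815) = ((-2680 - 14377) - 3350)*32353 = (-17057 - 3350)*32353 = -20407*32353 = -660227671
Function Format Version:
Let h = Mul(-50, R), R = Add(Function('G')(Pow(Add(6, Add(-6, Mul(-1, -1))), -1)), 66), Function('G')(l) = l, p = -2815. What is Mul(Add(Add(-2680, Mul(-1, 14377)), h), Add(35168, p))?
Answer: -660227671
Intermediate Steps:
R = 67 (R = Add(Pow(Add(6, Add(-6, Mul(-1, -1))), -1), 66) = Add(Pow(Add(6, Add(-6, 1)), -1), 66) = Add(Pow(Add(6, -5), -1), 66) = Add(Pow(1, -1), 66) = Add(1, 66) = 67)
h = -3350 (h = Mul(-50, 67) = -3350)
Mul(Add(Add(-2680, Mul(-1, 14377)), h), Add(35168, p)) = Mul(Add(Add(-2680, Mul(-1, 14377)), -3350), Add(35168, -2815)) = Mul(Add(Add(-2680, -14377), -3350), 32353) = Mul(Add(-17057, -3350), 32353) = Mul(-20407, 32353) = -660227671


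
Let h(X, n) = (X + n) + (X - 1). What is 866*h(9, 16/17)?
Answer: 264130/17 ≈ 15537.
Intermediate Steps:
h(X, n) = -1 + n + 2*X (h(X, n) = (X + n) + (-1 + X) = -1 + n + 2*X)
866*h(9, 16/17) = 866*(-1 + 16/17 + 2*9) = 866*(-1 + 16*(1/17) + 18) = 866*(-1 + 16/17 + 18) = 866*(305/17) = 264130/17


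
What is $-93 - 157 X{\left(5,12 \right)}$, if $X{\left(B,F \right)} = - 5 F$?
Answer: $9327$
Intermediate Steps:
$-93 - 157 X{\left(5,12 \right)} = -93 - 157 \left(\left(-5\right) 12\right) = -93 - -9420 = -93 + 9420 = 9327$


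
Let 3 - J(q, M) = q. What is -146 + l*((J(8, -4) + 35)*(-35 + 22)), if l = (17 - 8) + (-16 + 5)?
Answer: 634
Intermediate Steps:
J(q, M) = 3 - q
l = -2 (l = 9 - 11 = -2)
-146 + l*((J(8, -4) + 35)*(-35 + 22)) = -146 - 2*((3 - 1*8) + 35)*(-35 + 22) = -146 - 2*((3 - 8) + 35)*(-13) = -146 - 2*(-5 + 35)*(-13) = -146 - 60*(-13) = -146 - 2*(-390) = -146 + 780 = 634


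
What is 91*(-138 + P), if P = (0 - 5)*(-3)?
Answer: -11193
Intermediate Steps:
P = 15 (P = -5*(-3) = 15)
91*(-138 + P) = 91*(-138 + 15) = 91*(-123) = -11193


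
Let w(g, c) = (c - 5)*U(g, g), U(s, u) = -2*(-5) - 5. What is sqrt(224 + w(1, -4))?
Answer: sqrt(179) ≈ 13.379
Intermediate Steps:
U(s, u) = 5 (U(s, u) = 10 - 5 = 5)
w(g, c) = -25 + 5*c (w(g, c) = (c - 5)*5 = (-5 + c)*5 = -25 + 5*c)
sqrt(224 + w(1, -4)) = sqrt(224 + (-25 + 5*(-4))) = sqrt(224 + (-25 - 20)) = sqrt(224 - 45) = sqrt(179)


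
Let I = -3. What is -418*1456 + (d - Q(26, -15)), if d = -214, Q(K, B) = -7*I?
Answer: -608843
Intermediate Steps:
Q(K, B) = 21 (Q(K, B) = -7*(-3) = 21)
-418*1456 + (d - Q(26, -15)) = -418*1456 + (-214 - 1*21) = -608608 + (-214 - 21) = -608608 - 235 = -608843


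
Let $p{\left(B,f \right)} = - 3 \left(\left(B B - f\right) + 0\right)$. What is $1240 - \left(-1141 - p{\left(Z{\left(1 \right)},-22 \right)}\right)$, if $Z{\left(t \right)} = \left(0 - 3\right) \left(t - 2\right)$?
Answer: $2288$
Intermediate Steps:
$Z{\left(t \right)} = 6 - 3 t$ ($Z{\left(t \right)} = - 3 \left(-2 + t\right) = 6 - 3 t$)
$p{\left(B,f \right)} = - 3 B^{2} + 3 f$ ($p{\left(B,f \right)} = - 3 \left(\left(B^{2} - f\right) + 0\right) = - 3 \left(B^{2} - f\right) = - 3 B^{2} + 3 f$)
$1240 - \left(-1141 - p{\left(Z{\left(1 \right)},-22 \right)}\right) = 1240 - \left(-1141 - \left(- 3 \left(6 - 3\right)^{2} + 3 \left(-22\right)\right)\right) = 1240 - \left(-1141 - \left(- 3 \left(6 - 3\right)^{2} - 66\right)\right) = 1240 - \left(-1141 - \left(- 3 \cdot 3^{2} - 66\right)\right) = 1240 - \left(-1141 - \left(\left(-3\right) 9 - 66\right)\right) = 1240 - \left(-1141 - \left(-27 - 66\right)\right) = 1240 - \left(-1141 - -93\right) = 1240 - \left(-1141 + 93\right) = 1240 - -1048 = 1240 + 1048 = 2288$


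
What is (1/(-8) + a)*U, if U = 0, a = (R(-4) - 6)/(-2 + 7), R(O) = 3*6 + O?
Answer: 0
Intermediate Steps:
R(O) = 18 + O
a = 8/5 (a = ((18 - 4) - 6)/(-2 + 7) = (14 - 6)/5 = 8*(⅕) = 8/5 ≈ 1.6000)
(1/(-8) + a)*U = (1/(-8) + 8/5)*0 = (-⅛ + 8/5)*0 = (59/40)*0 = 0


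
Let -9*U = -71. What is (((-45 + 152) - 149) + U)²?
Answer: 94249/81 ≈ 1163.6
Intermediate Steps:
U = 71/9 (U = -⅑*(-71) = 71/9 ≈ 7.8889)
(((-45 + 152) - 149) + U)² = (((-45 + 152) - 149) + 71/9)² = ((107 - 149) + 71/9)² = (-42 + 71/9)² = (-307/9)² = 94249/81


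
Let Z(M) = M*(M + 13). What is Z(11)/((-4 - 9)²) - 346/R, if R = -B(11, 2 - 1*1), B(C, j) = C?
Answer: 61378/1859 ≈ 33.017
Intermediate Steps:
Z(M) = M*(13 + M)
R = -11 (R = -1*11 = -11)
Z(11)/((-4 - 9)²) - 346/R = (11*(13 + 11))/((-4 - 9)²) - 346/(-11) = (11*24)/((-13)²) - 346*(-1/11) = 264/169 + 346/11 = 61378/1859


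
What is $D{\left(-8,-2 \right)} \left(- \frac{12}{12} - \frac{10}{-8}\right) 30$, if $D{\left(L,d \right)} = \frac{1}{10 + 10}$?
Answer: $\frac{3}{8} \approx 0.375$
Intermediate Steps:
$D{\left(L,d \right)} = \frac{1}{20}$
$D{\left(-8,-2 \right)} \left(- \frac{12}{12} - \frac{10}{-8}\right) 30 = \frac{\left(- \frac{12}{12} - \frac{10}{-8}\right) 30}{20} = \frac{\left(\left(-12\right) \frac{1}{12} - - \frac{5}{4}\right) 30}{20} = \frac{\left(-1 + \frac{5}{4}\right) 30}{20} = \frac{\frac{1}{4} \cdot 30}{20} = \frac{1}{20} \cdot \frac{15}{2} = \frac{3}{8}$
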